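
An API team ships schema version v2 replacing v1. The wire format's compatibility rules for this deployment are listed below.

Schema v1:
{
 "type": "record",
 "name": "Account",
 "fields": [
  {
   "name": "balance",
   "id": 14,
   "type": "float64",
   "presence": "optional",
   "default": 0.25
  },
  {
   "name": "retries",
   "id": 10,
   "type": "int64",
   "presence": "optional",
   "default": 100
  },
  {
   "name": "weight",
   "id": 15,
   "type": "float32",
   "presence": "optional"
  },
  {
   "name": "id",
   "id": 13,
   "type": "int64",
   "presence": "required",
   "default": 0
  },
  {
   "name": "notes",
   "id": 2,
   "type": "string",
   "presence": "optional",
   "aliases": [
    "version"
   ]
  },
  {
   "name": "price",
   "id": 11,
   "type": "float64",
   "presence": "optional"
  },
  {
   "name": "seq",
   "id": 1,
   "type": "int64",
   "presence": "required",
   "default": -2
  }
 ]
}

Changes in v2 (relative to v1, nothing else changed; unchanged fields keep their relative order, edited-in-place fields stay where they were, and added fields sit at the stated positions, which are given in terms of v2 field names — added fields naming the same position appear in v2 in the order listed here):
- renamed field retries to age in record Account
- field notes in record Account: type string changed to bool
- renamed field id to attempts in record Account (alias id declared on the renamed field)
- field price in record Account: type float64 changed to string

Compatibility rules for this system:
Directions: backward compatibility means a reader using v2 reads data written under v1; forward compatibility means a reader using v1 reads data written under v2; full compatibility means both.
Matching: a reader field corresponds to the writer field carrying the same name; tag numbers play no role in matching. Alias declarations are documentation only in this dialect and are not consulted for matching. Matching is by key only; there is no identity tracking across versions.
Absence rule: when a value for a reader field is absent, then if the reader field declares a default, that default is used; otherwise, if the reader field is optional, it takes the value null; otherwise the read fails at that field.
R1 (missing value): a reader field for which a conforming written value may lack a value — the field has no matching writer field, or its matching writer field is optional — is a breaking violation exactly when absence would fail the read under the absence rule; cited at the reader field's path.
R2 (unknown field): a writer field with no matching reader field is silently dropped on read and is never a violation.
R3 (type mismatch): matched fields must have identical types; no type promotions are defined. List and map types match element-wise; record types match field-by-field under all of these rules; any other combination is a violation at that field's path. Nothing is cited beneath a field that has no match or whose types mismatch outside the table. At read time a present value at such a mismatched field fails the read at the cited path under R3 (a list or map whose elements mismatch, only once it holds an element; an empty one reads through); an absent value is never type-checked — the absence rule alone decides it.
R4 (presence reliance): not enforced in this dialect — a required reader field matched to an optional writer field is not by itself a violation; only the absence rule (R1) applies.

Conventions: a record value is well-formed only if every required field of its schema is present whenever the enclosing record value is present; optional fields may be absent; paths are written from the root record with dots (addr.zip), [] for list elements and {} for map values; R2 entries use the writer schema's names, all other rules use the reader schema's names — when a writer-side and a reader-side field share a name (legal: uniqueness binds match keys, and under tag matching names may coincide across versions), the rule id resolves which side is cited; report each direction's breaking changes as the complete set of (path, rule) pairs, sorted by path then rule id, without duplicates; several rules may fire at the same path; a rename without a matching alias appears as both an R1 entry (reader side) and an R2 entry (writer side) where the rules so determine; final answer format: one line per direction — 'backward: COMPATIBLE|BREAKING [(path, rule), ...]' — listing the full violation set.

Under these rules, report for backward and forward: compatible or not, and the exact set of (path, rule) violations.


backward: BREAKING [(notes, R3), (price, R3)]; forward: BREAKING [(notes, R3), (price, R3)]

in Account below, arrows point writer -> reader
backward on Account — v2 reading data written by v1:
  balance: paired with writer balance (float64 -> float64; writer optional)
  age: no writer match
  weight: paired with writer weight (float32 -> float32; writer optional)
  attempts: no writer match
  notes: paired with writer notes (string -> bool; writer optional)
  price: paired with writer price (float64 -> string; writer optional)
  seq: paired with writer seq (int64 -> int64; writer required)
  retries (writer side), unknown to reader
  id (writer side), unknown to reader
  R3 fires at notes
  R3 fires at price
  backward on Account therefore BREAKING (2)
forward on Account — v1 reading data written by v2:
  balance: paired with writer balance (float64 -> float64; writer optional)
  retries: no writer match
  weight: paired with writer weight (float32 -> float32; writer optional)
  id: no writer match
  notes: paired with writer notes (bool -> string; writer optional)
  price: paired with writer price (string -> float64; writer optional)
  seq: paired with writer seq (int64 -> int64; writer required)
  age (writer side), unknown to reader
  attempts (writer side), unknown to reader
  R3 fires at notes
  R3 fires at price
  forward on Account therefore BREAKING (2)


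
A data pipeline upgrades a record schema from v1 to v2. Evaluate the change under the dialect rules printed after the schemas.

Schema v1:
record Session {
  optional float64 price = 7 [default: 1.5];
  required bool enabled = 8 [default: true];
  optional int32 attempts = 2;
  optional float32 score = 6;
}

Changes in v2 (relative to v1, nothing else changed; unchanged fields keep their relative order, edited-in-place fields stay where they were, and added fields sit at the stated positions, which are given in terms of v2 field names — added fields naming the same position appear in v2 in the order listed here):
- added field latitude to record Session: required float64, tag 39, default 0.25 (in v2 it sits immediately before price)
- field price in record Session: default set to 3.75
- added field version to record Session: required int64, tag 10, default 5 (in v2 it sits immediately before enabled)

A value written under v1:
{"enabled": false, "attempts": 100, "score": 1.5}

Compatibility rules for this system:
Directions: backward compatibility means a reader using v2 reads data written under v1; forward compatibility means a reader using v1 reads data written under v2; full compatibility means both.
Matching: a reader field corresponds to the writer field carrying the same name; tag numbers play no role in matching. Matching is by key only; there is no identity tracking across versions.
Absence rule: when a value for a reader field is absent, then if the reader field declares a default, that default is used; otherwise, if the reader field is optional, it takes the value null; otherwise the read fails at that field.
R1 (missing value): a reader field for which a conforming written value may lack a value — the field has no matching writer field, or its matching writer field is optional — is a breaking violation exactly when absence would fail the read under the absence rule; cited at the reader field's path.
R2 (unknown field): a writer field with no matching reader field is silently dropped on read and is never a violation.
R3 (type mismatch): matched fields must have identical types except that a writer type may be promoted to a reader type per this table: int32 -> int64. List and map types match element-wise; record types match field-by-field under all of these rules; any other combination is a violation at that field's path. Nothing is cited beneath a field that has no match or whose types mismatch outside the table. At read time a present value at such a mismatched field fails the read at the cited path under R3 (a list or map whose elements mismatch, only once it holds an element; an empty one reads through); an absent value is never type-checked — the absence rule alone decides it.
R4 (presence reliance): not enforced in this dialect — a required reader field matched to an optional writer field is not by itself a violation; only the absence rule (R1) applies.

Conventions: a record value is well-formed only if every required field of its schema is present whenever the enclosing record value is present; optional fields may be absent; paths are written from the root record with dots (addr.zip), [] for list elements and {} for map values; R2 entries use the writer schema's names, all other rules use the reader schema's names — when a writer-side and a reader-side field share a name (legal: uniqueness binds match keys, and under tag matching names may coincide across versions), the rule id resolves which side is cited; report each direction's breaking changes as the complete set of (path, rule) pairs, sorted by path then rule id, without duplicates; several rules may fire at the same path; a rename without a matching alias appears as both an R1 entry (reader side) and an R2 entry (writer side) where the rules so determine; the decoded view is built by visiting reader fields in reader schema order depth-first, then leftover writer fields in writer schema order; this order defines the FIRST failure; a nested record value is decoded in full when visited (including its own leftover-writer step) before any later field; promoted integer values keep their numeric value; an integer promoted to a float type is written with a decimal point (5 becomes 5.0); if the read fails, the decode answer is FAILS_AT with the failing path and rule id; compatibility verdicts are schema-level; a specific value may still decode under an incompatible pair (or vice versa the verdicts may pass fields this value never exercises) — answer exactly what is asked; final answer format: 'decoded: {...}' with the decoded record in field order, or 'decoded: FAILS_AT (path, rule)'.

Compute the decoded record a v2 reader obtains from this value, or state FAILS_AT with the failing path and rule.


decoded: {"latitude": 0.25, "price": 3.75, "version": 5, "enabled": false, "attempts": 100, "score": 1.5}

in Session below, arrows point writer -> reader
decode walk for Session under reader schema v2:
  latitude := 0.25 (missing; default applied)
  price := 3.75 (missing; default applied)
  version := 5 (missing; default applied)
  enabled := false
  attempts := 100
  score := 1.5
  => decoded: {"latitude": 0.25, "price": 3.75, "version": 5, "enabled": false, "attempts": 100, "score": 1.5}


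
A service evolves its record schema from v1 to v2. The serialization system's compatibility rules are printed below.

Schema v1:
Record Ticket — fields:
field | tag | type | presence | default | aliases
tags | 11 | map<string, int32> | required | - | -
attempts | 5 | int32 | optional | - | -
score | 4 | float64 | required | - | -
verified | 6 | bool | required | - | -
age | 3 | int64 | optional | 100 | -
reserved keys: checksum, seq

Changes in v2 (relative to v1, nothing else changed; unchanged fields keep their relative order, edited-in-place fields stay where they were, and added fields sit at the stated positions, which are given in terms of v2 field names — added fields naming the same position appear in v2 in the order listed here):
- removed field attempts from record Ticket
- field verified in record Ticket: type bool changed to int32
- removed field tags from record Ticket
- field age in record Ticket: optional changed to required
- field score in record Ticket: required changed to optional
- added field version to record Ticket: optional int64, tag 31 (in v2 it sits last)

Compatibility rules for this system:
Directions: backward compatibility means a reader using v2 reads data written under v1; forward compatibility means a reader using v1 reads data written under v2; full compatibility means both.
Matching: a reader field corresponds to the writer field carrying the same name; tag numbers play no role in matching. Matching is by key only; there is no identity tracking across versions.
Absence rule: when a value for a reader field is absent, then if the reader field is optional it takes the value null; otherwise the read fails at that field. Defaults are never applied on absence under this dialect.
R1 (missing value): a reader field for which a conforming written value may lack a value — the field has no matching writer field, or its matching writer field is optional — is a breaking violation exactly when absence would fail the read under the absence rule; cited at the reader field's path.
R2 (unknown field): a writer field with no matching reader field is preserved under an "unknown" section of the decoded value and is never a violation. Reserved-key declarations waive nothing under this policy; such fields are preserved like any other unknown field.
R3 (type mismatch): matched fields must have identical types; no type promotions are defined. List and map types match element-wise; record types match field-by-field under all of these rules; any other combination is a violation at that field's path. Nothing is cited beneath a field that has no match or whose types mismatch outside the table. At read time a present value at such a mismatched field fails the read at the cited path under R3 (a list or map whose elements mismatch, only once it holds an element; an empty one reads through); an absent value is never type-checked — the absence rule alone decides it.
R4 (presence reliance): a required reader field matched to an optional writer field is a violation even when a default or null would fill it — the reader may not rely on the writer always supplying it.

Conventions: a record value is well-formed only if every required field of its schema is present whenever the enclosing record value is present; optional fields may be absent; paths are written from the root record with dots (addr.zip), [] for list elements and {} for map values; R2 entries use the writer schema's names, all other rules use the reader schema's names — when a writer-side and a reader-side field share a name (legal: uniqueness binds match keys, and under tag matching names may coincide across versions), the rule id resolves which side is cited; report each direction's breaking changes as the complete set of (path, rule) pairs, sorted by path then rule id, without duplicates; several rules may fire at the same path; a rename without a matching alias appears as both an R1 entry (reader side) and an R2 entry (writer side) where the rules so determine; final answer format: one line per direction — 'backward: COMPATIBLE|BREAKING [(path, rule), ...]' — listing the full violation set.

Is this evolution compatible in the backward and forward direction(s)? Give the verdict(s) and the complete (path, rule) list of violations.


the writer's type comes first in each Ticket pair
backward on Ticket — v2 reading data written by v1:
  writer required, float64 -> float64: reader score maps from writer score
  writer required, bool -> int32: reader verified maps from writer verified
  writer optional, int64 -> int64: reader age maps from writer age
  no writer field matches reader version
  tags (writer side), unknown to reader
  attempts (writer side), unknown to reader
  violation R1 at age
  violation R4 at age
  violation R3 at verified
  => backward: BREAKING (3)
forward on Ticket — v1 reading data written by v2:
  no writer field matches reader tags
  no writer field matches reader attempts
  writer optional, float64 -> float64: reader score maps from writer score
  writer required, int32 -> bool: reader verified maps from writer verified
  writer required, int64 -> int64: reader age maps from writer age
  version (writer side), unknown to reader
  violation R1 at score
  violation R4 at score
  violation R1 at tags
  violation R3 at verified
  => forward: BREAKING (4)

backward: BREAKING [(age, R1), (age, R4), (verified, R3)]; forward: BREAKING [(score, R1), (score, R4), (tags, R1), (verified, R3)]


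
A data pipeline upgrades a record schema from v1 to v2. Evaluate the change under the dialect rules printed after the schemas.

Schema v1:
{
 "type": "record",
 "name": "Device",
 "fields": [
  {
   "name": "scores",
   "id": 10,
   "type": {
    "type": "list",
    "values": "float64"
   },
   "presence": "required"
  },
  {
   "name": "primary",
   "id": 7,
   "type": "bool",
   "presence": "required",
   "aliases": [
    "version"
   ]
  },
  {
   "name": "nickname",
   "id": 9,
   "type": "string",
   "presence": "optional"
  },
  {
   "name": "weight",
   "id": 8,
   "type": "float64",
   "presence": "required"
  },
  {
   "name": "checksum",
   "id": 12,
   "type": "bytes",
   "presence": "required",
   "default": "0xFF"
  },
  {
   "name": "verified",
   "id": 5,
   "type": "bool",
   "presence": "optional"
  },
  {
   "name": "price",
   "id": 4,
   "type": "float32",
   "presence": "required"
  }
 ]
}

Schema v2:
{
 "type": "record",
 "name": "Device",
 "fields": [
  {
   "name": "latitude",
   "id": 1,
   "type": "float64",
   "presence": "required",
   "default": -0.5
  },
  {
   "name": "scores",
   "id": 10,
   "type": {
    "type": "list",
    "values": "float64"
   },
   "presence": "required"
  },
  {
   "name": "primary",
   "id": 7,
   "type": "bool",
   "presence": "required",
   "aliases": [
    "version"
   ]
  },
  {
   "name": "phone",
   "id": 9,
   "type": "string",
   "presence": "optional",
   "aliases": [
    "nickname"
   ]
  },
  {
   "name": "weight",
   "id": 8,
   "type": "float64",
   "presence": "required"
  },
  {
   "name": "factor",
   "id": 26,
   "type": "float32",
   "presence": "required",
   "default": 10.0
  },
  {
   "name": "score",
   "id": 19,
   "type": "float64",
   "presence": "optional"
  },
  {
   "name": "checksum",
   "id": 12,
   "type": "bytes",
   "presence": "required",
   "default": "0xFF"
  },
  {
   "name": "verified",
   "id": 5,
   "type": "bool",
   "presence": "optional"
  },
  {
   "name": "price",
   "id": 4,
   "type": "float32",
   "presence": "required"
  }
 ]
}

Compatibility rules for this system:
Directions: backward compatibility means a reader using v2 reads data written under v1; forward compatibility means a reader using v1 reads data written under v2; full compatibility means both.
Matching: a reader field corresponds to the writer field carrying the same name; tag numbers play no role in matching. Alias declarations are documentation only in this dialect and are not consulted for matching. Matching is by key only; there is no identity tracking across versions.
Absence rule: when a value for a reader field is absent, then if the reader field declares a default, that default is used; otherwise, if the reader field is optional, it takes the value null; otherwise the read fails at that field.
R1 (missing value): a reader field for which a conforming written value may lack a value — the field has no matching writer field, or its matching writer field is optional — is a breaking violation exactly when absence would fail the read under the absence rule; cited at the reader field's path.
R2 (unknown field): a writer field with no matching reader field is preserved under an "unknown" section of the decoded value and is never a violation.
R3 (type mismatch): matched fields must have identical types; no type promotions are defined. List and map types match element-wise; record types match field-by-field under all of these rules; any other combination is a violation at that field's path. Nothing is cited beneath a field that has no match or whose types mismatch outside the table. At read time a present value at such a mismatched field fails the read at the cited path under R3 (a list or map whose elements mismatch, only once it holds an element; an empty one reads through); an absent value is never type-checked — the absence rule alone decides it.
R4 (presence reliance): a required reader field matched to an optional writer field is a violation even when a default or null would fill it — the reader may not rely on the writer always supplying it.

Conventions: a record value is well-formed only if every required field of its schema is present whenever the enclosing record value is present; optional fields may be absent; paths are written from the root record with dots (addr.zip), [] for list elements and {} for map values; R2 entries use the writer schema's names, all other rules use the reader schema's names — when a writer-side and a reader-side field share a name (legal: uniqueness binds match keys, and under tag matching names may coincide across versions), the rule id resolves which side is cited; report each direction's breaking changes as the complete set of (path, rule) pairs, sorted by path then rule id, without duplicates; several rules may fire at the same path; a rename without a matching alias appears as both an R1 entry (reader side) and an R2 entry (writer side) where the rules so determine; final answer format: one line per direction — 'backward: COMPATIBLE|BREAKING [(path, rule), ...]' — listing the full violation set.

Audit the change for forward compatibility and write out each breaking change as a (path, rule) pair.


arrows below run writer -> reader for Device
forward analysis of Device with v1 as reader and v2 as writer:
  scores: list<float64> -> list<float64>, writer required; from scores
  primary: bool -> bool, writer required; from primary
  nickname: no writer-side match
  weight: float64 -> float64, writer required; from weight
  checksum: bytes -> bytes, writer required; from checksum
  verified: bool -> bool, writer optional; from verified
  price: float32 -> float32, writer required; from price
  writer latitude: unknown to reader
  writer phone: unknown to reader
  writer factor: unknown to reader
  writer score: unknown to reader
  => forward verdict for Device: COMPATIBLE, no violations
the rest of the Device diff is inert for this question:
  renamed field nickname to phone in record Device (alias nickname declared on the renamed field) -> inert for the asked Device verdict: nothing fires
  added field latitude to record Device: required float64, tag 1, default -0.5 (in v2 it sits immediately before scores) -> inert for the asked Device verdict: nothing fires
  added field factor to record Device: required float32, tag 26, default 10.0 (in v2 it sits immediately before checksum) -> inert for the asked Device verdict: nothing fires
  added field score to record Device: optional float64, tag 19 (in v2 it sits immediately before checksum) -> inert for the asked Device verdict: nothing fires

forward: COMPATIBLE []


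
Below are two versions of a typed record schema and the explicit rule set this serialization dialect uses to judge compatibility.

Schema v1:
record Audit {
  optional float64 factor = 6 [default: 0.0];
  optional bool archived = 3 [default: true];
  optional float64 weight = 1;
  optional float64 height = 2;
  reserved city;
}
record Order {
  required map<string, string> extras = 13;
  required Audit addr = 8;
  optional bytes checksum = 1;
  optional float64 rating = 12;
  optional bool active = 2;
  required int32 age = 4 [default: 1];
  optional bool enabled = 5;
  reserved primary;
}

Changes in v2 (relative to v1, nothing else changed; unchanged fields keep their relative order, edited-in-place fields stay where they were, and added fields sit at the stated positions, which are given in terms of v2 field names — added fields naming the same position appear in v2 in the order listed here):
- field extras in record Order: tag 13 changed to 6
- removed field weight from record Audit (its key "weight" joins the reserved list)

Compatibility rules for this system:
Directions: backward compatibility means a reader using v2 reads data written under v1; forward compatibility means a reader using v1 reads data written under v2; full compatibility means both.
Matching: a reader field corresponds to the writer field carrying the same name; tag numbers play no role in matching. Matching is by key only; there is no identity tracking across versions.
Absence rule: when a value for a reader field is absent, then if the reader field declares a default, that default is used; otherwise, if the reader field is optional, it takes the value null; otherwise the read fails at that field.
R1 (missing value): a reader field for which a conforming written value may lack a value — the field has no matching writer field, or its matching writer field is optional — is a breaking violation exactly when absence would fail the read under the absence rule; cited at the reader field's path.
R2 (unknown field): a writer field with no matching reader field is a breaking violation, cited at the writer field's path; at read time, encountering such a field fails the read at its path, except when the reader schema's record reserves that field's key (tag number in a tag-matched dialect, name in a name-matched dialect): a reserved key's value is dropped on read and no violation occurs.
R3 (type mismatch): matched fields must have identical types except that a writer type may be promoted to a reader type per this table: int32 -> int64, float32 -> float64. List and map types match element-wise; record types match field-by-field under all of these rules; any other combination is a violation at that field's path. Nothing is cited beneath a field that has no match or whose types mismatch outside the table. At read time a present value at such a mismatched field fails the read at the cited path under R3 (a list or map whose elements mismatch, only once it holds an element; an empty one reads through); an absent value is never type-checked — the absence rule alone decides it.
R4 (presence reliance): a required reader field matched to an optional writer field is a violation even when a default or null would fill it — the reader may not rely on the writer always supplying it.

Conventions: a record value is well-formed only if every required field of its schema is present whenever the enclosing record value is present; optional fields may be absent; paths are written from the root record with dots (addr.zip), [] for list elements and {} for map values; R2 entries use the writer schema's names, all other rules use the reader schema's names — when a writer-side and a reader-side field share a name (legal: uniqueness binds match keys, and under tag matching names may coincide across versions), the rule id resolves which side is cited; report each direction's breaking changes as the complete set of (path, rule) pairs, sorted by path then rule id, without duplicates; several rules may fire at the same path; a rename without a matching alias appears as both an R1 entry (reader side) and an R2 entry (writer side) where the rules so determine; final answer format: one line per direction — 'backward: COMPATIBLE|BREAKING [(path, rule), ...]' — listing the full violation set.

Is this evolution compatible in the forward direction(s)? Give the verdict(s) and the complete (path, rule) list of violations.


the writer's type comes first in each Order pair
forward analysis of Order with v1 as reader and v2 as writer:
  writer required, map<string, string> -> map<string, string>: reader extras maps from writer extras
  writer required, Audit -> Audit: reader addr maps from writer addr
  writer optional, bytes -> bytes: reader checksum maps from writer checksum
  writer optional, float64 -> float64: reader rating maps from writer rating
  writer optional, bool -> bool: reader active maps from writer active
  writer required, int32 -> int32: reader age maps from writer age
  writer optional, bool -> bool: reader enabled maps from writer enabled
  writer optional, float64 -> float64: reader addr.factor maps from writer addr.factor
  writer optional, bool -> bool: reader addr.archived maps from writer addr.archived
  addr.weight has no writer counterpart
  writer optional, float64 -> float64: reader addr.height maps from writer addr.height
  nothing fires on Order: forward is COMPATIBLE
checking off the Order differences that do not matter here:
  field extras in record Order: tag 13 changed to 6 -> inert for the asked Order verdict: nothing fires
  removed field weight from record Audit (its key "weight" joins the reserved list) -> inert for the asked Order verdict: nothing fires

forward: COMPATIBLE []


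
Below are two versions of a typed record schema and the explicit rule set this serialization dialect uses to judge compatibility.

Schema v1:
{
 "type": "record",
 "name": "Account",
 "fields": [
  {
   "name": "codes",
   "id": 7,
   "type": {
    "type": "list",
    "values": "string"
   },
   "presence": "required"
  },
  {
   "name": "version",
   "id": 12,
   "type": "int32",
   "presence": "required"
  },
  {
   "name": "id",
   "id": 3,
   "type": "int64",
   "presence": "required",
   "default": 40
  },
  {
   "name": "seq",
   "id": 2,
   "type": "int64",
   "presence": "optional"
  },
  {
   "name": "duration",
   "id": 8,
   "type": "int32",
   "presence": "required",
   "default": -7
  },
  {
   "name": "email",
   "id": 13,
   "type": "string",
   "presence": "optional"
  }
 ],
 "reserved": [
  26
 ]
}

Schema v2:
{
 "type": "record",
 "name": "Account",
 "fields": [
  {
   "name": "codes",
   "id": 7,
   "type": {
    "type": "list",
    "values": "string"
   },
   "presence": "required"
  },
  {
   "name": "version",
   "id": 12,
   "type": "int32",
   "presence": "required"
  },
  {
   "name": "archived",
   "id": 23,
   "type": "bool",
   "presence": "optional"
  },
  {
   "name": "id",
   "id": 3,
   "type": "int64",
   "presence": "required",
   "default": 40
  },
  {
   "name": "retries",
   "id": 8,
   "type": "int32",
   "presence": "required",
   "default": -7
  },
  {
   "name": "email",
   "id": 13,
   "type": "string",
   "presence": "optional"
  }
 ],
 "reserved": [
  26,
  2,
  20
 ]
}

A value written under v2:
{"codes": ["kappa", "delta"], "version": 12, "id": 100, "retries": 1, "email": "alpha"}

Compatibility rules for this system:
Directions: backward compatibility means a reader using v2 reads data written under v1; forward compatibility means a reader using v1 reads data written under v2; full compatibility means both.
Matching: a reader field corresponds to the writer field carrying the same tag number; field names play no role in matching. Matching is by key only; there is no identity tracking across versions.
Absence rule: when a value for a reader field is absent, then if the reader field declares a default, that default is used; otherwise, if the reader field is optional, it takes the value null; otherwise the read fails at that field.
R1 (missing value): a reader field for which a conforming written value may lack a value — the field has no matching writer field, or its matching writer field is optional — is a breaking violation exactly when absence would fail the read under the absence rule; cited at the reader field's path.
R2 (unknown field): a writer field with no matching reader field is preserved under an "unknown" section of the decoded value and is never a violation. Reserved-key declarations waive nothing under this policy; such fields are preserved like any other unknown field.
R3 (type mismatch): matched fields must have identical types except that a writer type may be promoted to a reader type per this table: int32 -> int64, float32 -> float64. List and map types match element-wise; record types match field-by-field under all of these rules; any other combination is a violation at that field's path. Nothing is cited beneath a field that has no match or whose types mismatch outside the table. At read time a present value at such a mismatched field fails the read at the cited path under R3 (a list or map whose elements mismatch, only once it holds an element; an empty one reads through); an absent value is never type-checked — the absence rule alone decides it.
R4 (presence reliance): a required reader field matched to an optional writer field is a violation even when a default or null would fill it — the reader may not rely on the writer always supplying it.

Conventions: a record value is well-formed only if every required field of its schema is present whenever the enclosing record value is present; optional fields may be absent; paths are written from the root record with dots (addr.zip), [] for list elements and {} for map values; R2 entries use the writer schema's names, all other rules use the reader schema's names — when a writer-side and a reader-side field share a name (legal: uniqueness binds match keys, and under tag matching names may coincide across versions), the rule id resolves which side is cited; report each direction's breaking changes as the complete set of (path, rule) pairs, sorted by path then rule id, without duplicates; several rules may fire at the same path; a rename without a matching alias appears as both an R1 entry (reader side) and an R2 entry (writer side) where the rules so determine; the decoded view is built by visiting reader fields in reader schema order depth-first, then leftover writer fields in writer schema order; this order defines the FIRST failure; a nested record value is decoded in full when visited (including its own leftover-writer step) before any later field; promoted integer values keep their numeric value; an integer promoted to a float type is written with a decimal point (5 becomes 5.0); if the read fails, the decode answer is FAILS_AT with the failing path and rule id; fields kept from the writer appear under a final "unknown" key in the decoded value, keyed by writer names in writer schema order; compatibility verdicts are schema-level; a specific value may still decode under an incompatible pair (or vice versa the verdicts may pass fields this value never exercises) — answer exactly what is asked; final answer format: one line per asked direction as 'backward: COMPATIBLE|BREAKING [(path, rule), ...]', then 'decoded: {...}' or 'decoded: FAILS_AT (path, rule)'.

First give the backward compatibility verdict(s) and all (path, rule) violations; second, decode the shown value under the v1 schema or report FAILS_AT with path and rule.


backward: COMPATIBLE []; decoded: {"codes": ["kappa", "delta"], "version": 12, "id": 100, "seq": null, "duration": 1, "email": "alpha"}

the writer's type comes first in each Account pair
checking backward for Account: reader v2 against writer v1:
  writer required, list<string> -> list<string>: reader codes maps from writer codes
  writer required, int32 -> int32: reader version maps from writer version
  archived has no writer counterpart
  writer required, int64 -> int64: reader id maps from writer id
  writer required, int32 -> int32: reader retries maps from writer duration
  writer optional, string -> string: reader email maps from writer email
  writer seq: unknown to reader
  => backward: COMPATIBLE
migrating the Account value to v1:
  codes := ["kappa", "delta"]
  version := 12
  id := 100
  seq := null (absent, optional -> null)
  duration := 1 (from writer retries)
  email := "alpha"
  => decoded: {"codes": ["kappa", "delta"], "version": 12, "id": 100, "seq": null, "duration": 1, "email": "alpha"}
diffs on Account not affecting the asked answer:
  renamed field duration to retries in record Account -> fires no rule on Account, leaving the asked answer as it is
  added field archived to record Account: optional bool, tag 23 (in v2 it sits immediately before id) -> fires no rule on Account, leaving the asked answer as it is
  removed field seq from record Account (its key 2 joins the reserved list) -> fires no rule on Account, leaving the asked answer as it is


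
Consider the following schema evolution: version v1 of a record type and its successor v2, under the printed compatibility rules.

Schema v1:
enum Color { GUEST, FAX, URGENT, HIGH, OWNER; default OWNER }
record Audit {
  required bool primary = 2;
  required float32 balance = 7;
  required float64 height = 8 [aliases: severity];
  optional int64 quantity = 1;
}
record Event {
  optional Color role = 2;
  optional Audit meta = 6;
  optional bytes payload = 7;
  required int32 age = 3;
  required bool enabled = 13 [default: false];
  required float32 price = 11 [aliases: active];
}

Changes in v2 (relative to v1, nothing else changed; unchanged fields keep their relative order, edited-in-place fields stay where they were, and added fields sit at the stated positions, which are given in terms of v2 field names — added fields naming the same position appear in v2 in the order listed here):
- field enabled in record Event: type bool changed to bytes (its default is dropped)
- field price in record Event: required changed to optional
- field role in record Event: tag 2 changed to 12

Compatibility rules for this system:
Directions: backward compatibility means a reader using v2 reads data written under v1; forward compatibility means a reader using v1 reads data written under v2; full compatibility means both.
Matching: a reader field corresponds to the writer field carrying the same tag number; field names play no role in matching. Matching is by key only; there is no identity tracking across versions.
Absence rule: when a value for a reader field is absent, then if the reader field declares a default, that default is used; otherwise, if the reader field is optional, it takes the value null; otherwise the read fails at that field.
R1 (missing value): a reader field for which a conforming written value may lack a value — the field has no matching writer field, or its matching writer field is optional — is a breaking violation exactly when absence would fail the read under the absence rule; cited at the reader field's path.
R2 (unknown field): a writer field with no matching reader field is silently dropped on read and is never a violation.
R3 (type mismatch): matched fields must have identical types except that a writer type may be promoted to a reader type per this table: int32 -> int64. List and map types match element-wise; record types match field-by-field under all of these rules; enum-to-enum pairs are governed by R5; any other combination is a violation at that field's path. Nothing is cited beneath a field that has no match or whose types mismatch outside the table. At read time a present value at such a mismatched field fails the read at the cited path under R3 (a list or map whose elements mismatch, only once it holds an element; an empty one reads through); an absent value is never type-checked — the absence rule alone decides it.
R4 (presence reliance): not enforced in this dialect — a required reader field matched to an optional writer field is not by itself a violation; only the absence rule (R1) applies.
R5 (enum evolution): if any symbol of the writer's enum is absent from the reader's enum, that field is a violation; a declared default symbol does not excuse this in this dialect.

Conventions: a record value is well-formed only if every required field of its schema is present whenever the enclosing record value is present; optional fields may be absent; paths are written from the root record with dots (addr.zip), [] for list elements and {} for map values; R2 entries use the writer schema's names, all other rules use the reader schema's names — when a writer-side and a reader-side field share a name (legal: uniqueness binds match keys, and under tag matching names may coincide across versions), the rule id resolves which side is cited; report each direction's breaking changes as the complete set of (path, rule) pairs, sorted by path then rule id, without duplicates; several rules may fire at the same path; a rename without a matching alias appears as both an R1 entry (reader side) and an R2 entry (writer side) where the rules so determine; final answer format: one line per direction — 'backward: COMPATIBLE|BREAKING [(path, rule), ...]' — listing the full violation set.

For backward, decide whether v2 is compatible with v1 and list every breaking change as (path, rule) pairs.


arrows below run writer -> reader for Event
backward analysis of Event with v2 as reader and v1 as writer:
  role: no writer match
  meta <- meta (Audit -> Audit, writer optional)
  payload <- payload (bytes -> bytes, writer optional)
  age <- age (int32 -> int32, writer required)
  enabled <- enabled (bool -> bytes, writer required)
  price <- price (float32 -> float32, writer required)
  role (writer side), unknown to reader
  meta.primary <- meta.primary (bool -> bool, writer required)
  meta.balance <- meta.balance (float32 -> float32, writer required)
  meta.height <- meta.height (float64 -> float64, writer required)
  meta.quantity <- meta.quantity (int64 -> int64, writer optional)
  R3 fires at enabled
  backward on Event therefore BREAKING (1)
ruling out the remaining Event differences:
  field price in record Event: required changed to optional -> fires only in the forward direction of Event, which is not asked here
  field role in record Event: tag 2 changed to 12 -> triggers nothing under Event's printed rules — same verdict

backward: BREAKING [(enabled, R3)]
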